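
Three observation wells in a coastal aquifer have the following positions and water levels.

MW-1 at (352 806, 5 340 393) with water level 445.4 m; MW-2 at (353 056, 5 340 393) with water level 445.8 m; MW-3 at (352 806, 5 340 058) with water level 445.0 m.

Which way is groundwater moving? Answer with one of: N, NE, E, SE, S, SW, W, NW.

SW

∂h/∂x = (445.8 − 445.4) / (353056 − 352806) = +0.001600
∂h/∂y = (445.0 − 445.4) / (5340058 − 5340393) = +0.001194
Flow = −∇h = (-0.001600 east, -0.001194 north), which points southwest.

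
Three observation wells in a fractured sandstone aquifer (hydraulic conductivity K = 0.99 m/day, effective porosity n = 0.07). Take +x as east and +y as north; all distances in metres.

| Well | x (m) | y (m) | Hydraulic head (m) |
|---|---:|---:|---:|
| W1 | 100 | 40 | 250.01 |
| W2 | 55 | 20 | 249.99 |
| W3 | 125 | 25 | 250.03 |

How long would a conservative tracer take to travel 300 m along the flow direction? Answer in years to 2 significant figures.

Taking W1 as reference: W2−W1 = (-45, -20, -0.02); W3−W1 = (25, -15, +0.02).
Determinant of the coordinate differences = (-45)·(-15) − 25·(-20) = 1175.
∂h/∂x = [(-0.02)·(-15) − (+0.02)·(-20)] / 1175 = +0.0005957
∂h/∂y = [(-45)·(+0.02) − 25·(-0.02)] / 1175 = -0.0003404
|∇h| = √(0.0005957² + -0.0003404²) = 0.0006861
Seepage velocity v = K·i/n = 0.99 × 0.0006861 / 0.07 = 0.009703 m/day.
t = 300 / 0.009703 = 3.092e+04 days = 84.7 years.

85 years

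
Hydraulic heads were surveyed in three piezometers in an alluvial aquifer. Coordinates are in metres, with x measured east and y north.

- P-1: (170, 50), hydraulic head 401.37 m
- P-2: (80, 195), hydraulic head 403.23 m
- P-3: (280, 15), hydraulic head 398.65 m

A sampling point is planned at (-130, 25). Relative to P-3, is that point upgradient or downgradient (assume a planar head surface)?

upgradient

Three-point gradient (reference P-1): Δ to P-2 = (-90, 145, +1.86), Δ to P-3 = (110, -35, -2.72).
∂h/∂x = -0.02573, ∂h/∂y = -0.003141 (det = -12800).
Head at (-130, 25) = 401.37 + (-0.02573)·(-300) + (-0.003141)·(-25) = 409.17 m.
That is higher than the 398.65 m at P-3, so the point is upgradient.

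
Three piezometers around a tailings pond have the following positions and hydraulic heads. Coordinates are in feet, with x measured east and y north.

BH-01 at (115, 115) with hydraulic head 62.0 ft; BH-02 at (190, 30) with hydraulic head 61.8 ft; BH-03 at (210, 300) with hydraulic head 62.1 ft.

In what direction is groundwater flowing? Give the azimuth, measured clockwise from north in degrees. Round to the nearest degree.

With h = a·x + b·y + c and BH-01 as origin, the differences give:
  75·a + (-85)·b = -0.2
  95·a + 185·b = +0.1
Eliminate b (×185 and ×(-85), subtract): 21950·a = -28.50 → a = ∂h/∂x = -0.001298
Back-substitute: b = ∂h/∂y = +0.001207.
Flow direction (−∇h) has components (+0.001298 E, -0.001207 N).
Azimuth = atan2(E, N) = atan2(+0.001298, -0.001207) = 132.9° ≈ 133°.

133°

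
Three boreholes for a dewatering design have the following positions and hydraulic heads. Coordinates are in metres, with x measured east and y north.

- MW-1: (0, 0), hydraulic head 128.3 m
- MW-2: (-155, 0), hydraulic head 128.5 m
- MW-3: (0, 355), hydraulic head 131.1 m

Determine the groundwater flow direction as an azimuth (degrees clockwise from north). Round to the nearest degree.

171°

∂h/∂x = (128.5 − 128.3) / (-155 − 0) = -0.001290
∂h/∂y = (131.1 − 128.3) / (355 − 0) = +0.007887
Flow direction (−∇h) has components (+0.001290 E, -0.007887 N).
Azimuth = atan2(E, N) = atan2(+0.001290, -0.007887) = 170.7° ≈ 171°.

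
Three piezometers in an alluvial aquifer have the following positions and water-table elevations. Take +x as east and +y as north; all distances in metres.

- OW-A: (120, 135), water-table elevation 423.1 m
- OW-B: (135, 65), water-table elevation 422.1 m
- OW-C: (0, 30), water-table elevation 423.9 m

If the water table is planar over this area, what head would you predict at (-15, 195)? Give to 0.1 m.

Taking OW-A as reference: OW-B−OW-A = (15, -70, -1.0); OW-C−OW-A = (-120, -105, +0.8).
Solve a·Δx + b·Δy = Δh: det = 15·(-105) − (-120)·(-70) = -9975.
∂h/∂x = [(-1.0)·(-105) − (+0.8)·(-70)] / -9975 = -0.01614
∂h/∂y = [15·(+0.8) − (-120)·(-1.0)] / -9975 = +0.01083
h(-15, 195) = 423.1 + (-0.01614)·(-135) + (+0.01083)·(60) = 423.1 +2.179 +0.650 = 425.929 m.

425.9 m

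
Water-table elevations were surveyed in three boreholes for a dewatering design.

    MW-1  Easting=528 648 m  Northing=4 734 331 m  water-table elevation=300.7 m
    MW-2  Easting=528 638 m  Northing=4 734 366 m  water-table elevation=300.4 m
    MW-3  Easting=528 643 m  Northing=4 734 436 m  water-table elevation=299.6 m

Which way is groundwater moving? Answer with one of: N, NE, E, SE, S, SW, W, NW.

NE

With h = a·x + b·y + c and MW-1 as origin, the differences give:
  (-10)·a + 35·b = -0.3
  (-5)·a + 105·b = -1.1
Eliminate b (×105 and ×35, subtract): -875·a = 7.00 → a = ∂h/∂x = -0.008000
Back-substitute: b = ∂h/∂y = -0.01086.
Flow = −∇h = (+0.008000 east, +0.01086 north), which points northeast.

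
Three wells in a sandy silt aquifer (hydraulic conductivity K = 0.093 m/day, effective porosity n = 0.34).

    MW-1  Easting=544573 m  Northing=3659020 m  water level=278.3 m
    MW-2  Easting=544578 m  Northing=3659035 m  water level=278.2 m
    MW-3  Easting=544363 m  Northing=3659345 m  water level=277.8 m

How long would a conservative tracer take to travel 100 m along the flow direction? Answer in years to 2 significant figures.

Differences from MW-1: to MW-2 (Δx, Δy, Δh) = (5, 15, -0.1); to MW-3 = (-210, 325, -0.5).
Solve a·Δx + b·Δy = Δh: det = 5·325 − (-210)·15 = 4775.
∂h/∂x = [(-0.1)·325 − (-0.5)·15] / 4775 = -0.005236
∂h/∂y = [5·(-0.5) − (-210)·(-0.1)] / 4775 = -0.004921
|∇h| = √(-0.005236² + -0.004921²) = 0.007186
Seepage velocity v = K·i/n = 0.093 × 0.007186 / 0.34 = 0.001966 m/day.
t = 100 / 0.001966 = 5.086e+04 days = 139 years.

140 years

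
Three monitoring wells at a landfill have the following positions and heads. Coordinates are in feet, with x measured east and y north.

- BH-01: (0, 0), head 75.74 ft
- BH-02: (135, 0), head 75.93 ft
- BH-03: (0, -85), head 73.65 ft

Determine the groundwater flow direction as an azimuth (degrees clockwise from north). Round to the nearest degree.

∂h/∂x = (75.93 − 75.74) / (135 − 0) = +0.001407
∂h/∂y = (73.65 − 75.74) / (-85 − 0) = +0.02459
Flow direction (−∇h) has components (-0.001407 E, -0.02459 N).
Azimuth = atan2(E, N) = atan2(-0.001407, -0.02459) = 183.3° ≈ 183°.

183°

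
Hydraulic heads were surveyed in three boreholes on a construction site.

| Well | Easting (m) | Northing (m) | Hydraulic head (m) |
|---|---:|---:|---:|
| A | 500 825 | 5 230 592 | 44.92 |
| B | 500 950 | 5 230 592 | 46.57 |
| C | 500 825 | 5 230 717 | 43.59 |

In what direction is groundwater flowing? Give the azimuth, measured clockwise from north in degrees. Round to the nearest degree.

309°

∂h/∂x = (46.57 − 44.92) / (500950 − 500825) = +0.01320
∂h/∂y = (43.59 − 44.92) / (5230717 − 5230592) = -0.01064
Flow direction (−∇h) has components (-0.01320 E, +0.01064 N).
Azimuth = atan2(E, N) = atan2(-0.01320, +0.01064) = 308.9° ≈ 309°.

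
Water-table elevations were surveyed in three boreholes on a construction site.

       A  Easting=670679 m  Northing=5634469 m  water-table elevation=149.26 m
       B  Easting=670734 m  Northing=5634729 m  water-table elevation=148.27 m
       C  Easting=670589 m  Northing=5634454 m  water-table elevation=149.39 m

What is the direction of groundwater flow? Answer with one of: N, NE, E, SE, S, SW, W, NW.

With h = a·x + b·y + c and A as origin, the differences give:
  55·a + 260·b = -0.99
  (-90)·a + (-15)·b = +0.13
Eliminate b (×(-15) and ×260, subtract): 22575·a = -18.950 → a = ∂h/∂x = -0.0008394
Back-substitute: b = ∂h/∂y = -0.003630.
Flow = −∇h = (+0.0008394 east, +0.003630 north), which points north.

N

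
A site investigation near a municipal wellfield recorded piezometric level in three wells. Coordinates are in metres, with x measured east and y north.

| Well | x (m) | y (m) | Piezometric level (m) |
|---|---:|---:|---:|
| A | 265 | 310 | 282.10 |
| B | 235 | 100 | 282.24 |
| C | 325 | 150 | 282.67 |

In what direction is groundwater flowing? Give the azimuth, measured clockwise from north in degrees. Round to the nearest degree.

285°

With h = a·x + b·y + c and A as origin, the differences give:
  (-30)·a + (-210)·b = +0.14
  60·a + (-160)·b = +0.57
Eliminate b (×(-160) and ×(-210), subtract): 17400·a = 97.300 → a = ∂h/∂x = +0.005592
Back-substitute: b = ∂h/∂y = -0.001466.
Flow direction (−∇h) has components (-0.005592 E, +0.001466 N).
Azimuth = atan2(E, N) = atan2(-0.005592, +0.001466) = 284.7° ≈ 285°.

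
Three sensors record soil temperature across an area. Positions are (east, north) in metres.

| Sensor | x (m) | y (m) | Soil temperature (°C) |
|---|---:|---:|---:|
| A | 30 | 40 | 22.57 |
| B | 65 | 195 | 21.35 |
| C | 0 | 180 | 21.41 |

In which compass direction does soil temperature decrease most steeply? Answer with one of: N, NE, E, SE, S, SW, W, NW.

Taking A as reference: B−A = (35, 155, -1.22); C−A = (-30, 140, -1.16).
Determinant of the coordinate differences = 35·140 − (-30)·155 = 9550.
∂T/∂x = [(-1.22)·140 − (-1.16)·155] / 9550 = +0.0009424
∂T/∂y = [35·(-1.16) − (-30)·(-1.22)] / 9550 = -0.008084
Steepest decrease is along −∇f = (-0.0009424 E, +0.008084 N) → north.

N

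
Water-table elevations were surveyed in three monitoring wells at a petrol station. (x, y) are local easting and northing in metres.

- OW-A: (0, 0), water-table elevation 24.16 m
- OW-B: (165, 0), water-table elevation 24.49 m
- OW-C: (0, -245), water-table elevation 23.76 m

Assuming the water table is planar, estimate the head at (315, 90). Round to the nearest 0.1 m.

24.9 m

∂h/∂x = (24.49 − 24.16) / (165 − 0) = +0.002000
∂h/∂y = (23.76 − 24.16) / (-245 − 0) = +0.001633
h(315, 90) = 24.16 + (+0.002000)·(315) + (+0.001633)·(90) = 24.16 +0.630 +0.147 = 24.937 m.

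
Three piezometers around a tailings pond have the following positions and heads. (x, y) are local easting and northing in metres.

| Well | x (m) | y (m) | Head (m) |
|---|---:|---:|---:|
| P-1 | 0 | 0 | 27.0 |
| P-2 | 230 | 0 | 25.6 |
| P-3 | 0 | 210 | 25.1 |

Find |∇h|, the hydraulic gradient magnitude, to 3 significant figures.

∂h/∂x = (25.6 − 27.0) / (230 − 0) = -0.006087
∂h/∂y = (25.1 − 27.0) / (210 − 0) = -0.009048
|∇h| = √(-0.006087² + -0.009048²) = 0.0109

0.0109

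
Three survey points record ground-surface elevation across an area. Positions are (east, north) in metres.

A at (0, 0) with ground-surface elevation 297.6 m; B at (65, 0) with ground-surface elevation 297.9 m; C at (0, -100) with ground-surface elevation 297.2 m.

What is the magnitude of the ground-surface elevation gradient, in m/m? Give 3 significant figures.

0.00611 m/m

∂z/∂x = (297.9 − 297.6) / (65 − 0) = +0.004615
∂z/∂y = (297.2 − 297.6) / (-100 − 0) = +0.004000
|∇f| = √(0.004615² + 0.004000²) = 0.006107 m/m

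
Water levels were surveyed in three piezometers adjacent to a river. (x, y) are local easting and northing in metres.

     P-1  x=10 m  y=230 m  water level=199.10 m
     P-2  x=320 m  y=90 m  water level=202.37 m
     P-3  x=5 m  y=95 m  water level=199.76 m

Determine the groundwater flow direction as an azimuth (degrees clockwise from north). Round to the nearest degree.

302°

With h = a·x + b·y + c and P-1 as origin, the differences give:
  310·a + (-140)·b = +3.27
  (-5)·a + (-135)·b = +0.66
Eliminate b (×(-135) and ×(-140), subtract): -42550·a = -349.050 → a = ∂h/∂x = +0.008203
Back-substitute: b = ∂h/∂y = -0.005193.
Flow direction (−∇h) has components (-0.008203 E, +0.005193 N).
Azimuth = atan2(E, N) = atan2(-0.008203, +0.005193) = 302.3° ≈ 302°.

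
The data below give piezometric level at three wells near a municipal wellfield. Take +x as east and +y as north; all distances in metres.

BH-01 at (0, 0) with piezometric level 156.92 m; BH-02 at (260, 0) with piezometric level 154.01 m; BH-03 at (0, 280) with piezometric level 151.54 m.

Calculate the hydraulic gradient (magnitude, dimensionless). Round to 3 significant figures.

0.0222

∂h/∂x = (154.01 − 156.92) / (260 − 0) = -0.01119
∂h/∂y = (151.54 − 156.92) / (280 − 0) = -0.01921
|∇h| = √(-0.01119² + -0.01921²) = 0.02223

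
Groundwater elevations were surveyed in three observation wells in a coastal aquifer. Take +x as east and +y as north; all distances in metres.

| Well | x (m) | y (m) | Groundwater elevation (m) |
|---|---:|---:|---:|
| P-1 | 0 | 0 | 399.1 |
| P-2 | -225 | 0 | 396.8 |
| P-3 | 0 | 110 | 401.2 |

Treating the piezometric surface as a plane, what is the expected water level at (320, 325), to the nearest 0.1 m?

∂h/∂x = (396.8 − 399.1) / (-225 − 0) = +0.01022
∂h/∂y = (401.2 − 399.1) / (110 − 0) = +0.01909
h(320, 325) = 399.1 + (+0.01022)·(320) + (+0.01909)·(325) = 399.1 +3.271 +6.205 = 408.576 m.

408.6 m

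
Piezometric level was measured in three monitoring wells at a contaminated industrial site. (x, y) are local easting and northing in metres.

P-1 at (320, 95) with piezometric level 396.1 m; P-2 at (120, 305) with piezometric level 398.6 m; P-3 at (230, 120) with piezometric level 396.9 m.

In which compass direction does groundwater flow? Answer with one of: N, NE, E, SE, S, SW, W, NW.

SE

With h = a·x + b·y + c and P-1 as origin, the differences give:
  (-200)·a + 210·b = +2.5
  (-90)·a + 25·b = +0.8
Eliminate b (×25 and ×210, subtract): 13900·a = -105.50 → a = ∂h/∂x = -0.007590
Back-substitute: b = ∂h/∂y = +0.004676.
Flow = −∇h = (+0.007590 east, -0.004676 north), which points southeast.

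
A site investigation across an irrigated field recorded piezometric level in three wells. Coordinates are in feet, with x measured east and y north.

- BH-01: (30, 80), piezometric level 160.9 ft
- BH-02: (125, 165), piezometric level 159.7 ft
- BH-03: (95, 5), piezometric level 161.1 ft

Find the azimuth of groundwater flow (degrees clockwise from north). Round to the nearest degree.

037°

With h = a·x + b·y + c and BH-01 as origin, the differences give:
  95·a + 85·b = -1.2
  65·a + (-75)·b = +0.2
Eliminate b (×(-75) and ×85, subtract): -12650·a = 73.00 → a = ∂h/∂x = -0.005771
Back-substitute: b = ∂h/∂y = -0.007668.
Flow direction (−∇h) has components (+0.005771 E, +0.007668 N).
Azimuth = atan2(E, N) = atan2(+0.005771, +0.007668) = 37.0° ≈ 037°.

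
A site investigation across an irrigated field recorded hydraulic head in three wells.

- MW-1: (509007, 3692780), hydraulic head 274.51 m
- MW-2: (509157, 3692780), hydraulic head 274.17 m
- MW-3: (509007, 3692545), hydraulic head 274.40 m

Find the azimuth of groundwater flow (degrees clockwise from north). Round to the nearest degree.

102°

∂h/∂x = (274.17 − 274.51) / (509157 − 509007) = -0.002267
∂h/∂y = (274.40 − 274.51) / (3692545 − 3692780) = +0.0004681
Flow direction (−∇h) has components (+0.002267 E, -0.0004681 N).
Azimuth = atan2(E, N) = atan2(+0.002267, -0.0004681) = 101.7° ≈ 102°.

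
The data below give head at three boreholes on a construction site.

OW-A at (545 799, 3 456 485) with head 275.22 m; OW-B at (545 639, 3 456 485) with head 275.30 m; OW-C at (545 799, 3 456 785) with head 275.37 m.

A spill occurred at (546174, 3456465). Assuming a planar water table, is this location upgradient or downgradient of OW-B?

∂h/∂x = (275.30 − 275.22) / (545639 − 545799) = -0.0005000
∂h/∂y = (275.37 − 275.22) / (3456785 − 3456485) = +0.0005000
Head at (546174, 3456465) = 275.22 + (-0.0005000)·(375) + (+0.0005000)·(-20) = 275.02 m.
That is lower than the 275.30 m at OW-B, so the point is downgradient.

downgradient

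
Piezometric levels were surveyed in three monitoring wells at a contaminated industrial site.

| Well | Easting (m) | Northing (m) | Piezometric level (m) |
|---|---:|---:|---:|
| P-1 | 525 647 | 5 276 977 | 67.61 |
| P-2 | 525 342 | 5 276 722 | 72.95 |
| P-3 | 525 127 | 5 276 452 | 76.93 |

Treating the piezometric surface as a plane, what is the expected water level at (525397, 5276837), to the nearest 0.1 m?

Differences from P-1: to P-2 (Δx, Δy, Δh) = (-305, -255, +5.34); to P-3 = (-520, -525, +9.32).
Solve a·Δx + b·Δy = Δh: det = (-305)·(-525) − (-520)·(-255) = 27525.
∂h/∂x = [(+5.34)·(-525) − (+9.32)·(-255)] / 27525 = -0.01551
∂h/∂y = [(-305)·(+9.32) − (-520)·(+5.34)] / 27525 = -0.002391
h(525397, 5276837) = 67.61 + (-0.01551)·(-250) + (-0.002391)·(-140) = 67.61 +3.877 +0.335 = 71.822 m.

71.8 m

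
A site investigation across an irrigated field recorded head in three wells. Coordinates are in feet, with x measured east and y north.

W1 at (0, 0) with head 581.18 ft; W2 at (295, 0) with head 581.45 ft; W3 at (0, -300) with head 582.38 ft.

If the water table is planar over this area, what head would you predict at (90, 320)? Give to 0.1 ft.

∂h/∂x = (581.45 − 581.18) / (295 − 0) = +0.0009153
∂h/∂y = (582.38 − 581.18) / (-300 − 0) = -0.004000
h(90, 320) = 581.18 + (+0.0009153)·(90) + (-0.004000)·(320) = 581.18 +0.082 -1.280 = 579.982 ft.

580.0 ft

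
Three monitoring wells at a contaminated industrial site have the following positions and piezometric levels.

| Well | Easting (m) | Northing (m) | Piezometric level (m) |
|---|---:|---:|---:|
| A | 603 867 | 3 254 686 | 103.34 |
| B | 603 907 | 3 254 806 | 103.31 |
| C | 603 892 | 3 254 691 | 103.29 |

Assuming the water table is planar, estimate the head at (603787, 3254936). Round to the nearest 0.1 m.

With h = a·x + b·y + c and A as origin, the differences give:
  40·a + 120·b = -0.03
  25·a + 5·b = -0.05
Eliminate b (×5 and ×120, subtract): -2800·a = 5.850 → a = ∂h/∂x = -0.002089
Back-substitute: b = ∂h/∂y = +0.0004464.
h(603787, 3254936) = 103.34 + (-0.002089)·(-80) + (+0.0004464)·(250) = 103.34 +0.167 +0.112 = 103.619 m.

103.6 m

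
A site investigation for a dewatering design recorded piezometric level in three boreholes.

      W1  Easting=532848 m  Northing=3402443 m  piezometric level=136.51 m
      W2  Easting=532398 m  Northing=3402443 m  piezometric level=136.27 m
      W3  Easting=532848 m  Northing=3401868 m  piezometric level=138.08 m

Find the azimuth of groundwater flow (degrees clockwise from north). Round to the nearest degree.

349°

∂h/∂x = (136.27 − 136.51) / (532398 − 532848) = +0.0005333
∂h/∂y = (138.08 − 136.51) / (3401868 − 3402443) = -0.002730
Flow direction (−∇h) has components (-0.0005333 E, +0.002730 N).
Azimuth = atan2(E, N) = atan2(-0.0005333, +0.002730) = 348.9° ≈ 349°.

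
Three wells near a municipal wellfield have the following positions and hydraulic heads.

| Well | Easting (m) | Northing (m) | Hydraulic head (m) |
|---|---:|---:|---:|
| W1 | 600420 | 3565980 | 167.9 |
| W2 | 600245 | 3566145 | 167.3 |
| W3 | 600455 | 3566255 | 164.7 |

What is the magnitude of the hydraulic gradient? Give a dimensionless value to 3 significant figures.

0.0127

With h = a·x + b·y + c and W1 as origin, the differences give:
  (-175)·a + 165·b = -0.6
  35·a + 275·b = -3.2
Eliminate b (×275 and ×165, subtract): -53900·a = 363.00 → a = ∂h/∂x = -0.006735
Back-substitute: b = ∂h/∂y = -0.01078.
|∇h| = √(-0.006735² + -0.01078²) = 0.01271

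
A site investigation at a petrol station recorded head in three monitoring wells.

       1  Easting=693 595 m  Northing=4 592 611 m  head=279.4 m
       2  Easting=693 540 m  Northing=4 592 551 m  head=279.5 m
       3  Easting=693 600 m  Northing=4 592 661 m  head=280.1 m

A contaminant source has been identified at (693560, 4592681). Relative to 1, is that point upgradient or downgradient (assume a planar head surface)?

Differences from 1: to 2 (Δx, Δy, Δh) = (-55, -60, +0.1); to 3 = (5, 50, +0.7).
Determinant of the coordinate differences = (-55)·50 − 5·(-60) = -2450.
∂h/∂x = [(+0.1)·50 − (+0.7)·(-60)] / -2450 = -0.01918
∂h/∂y = [(-55)·(+0.7) − 5·(+0.1)] / -2450 = +0.01592
Head at (693560, 4592681) = 279.4 + (-0.01918)·(-35) + (+0.01592)·(70) = 281.19 m.
That is higher than the 279.4 m at 1, so the point is upgradient.

upgradient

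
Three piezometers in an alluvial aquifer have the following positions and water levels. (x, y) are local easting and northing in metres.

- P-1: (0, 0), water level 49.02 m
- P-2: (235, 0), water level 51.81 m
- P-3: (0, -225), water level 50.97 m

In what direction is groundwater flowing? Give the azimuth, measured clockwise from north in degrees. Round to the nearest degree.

∂h/∂x = (51.81 − 49.02) / (235 − 0) = +0.01187
∂h/∂y = (50.97 − 49.02) / (-225 − 0) = -0.008667
Flow direction (−∇h) has components (-0.01187 E, +0.008667 N).
Azimuth = atan2(E, N) = atan2(-0.01187, +0.008667) = 306.1° ≈ 306°.

306°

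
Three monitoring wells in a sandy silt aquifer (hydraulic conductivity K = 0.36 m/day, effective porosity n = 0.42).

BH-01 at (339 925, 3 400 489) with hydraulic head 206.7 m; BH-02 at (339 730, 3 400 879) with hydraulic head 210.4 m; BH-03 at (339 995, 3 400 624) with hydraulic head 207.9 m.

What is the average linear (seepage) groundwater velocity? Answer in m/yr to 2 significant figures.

2.9 m/yr

With h = a·x + b·y + c and BH-01 as origin, the differences give:
  (-195)·a + 390·b = +3.7
  70·a + 135·b = +1.2
Eliminate b (×135 and ×390, subtract): -53625·a = 31.50 → a = ∂h/∂x = -0.0005874
Back-substitute: b = ∂h/∂y = +0.009193.
|∇h| = √(-0.0005874² + 0.009193²) = 0.009212
Seepage velocity v = K·i/n = 0.36 × 0.009212 / 0.42 = 0.007896 m/day = 2.884 m/yr.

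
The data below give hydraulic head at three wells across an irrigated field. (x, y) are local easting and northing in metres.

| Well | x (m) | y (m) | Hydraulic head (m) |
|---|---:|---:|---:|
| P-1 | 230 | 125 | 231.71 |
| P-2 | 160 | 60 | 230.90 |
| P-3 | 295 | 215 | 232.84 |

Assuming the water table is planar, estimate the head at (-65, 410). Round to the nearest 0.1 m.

235.4 m

Differences from P-1: to P-2 (Δx, Δy, Δh) = (-70, -65, -0.81); to P-3 = (65, 90, +1.13).
Solve a·Δx + b·Δy = Δh: det = (-70)·90 − 65·(-65) = -2075.
∂h/∂x = [(-0.81)·90 − (+1.13)·(-65)] / -2075 = -0.0002651
∂h/∂y = [(-70)·(+1.13) − 65·(-0.81)] / -2075 = +0.01275
h(-65, 410) = 231.71 + (-0.0002651)·(-295) + (+0.01275)·(285) = 231.71 +0.078 +3.633 = 235.421 m.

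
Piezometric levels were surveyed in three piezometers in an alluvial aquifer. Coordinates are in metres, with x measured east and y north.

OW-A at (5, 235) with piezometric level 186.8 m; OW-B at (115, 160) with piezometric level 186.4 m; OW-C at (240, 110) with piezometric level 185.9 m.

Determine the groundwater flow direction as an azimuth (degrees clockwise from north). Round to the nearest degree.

Differences from OW-A: to OW-B (Δx, Δy, Δh) = (110, -75, -0.4); to OW-C = (235, -125, -0.9).
Solve a·Δx + b·Δy = Δh: det = 110·(-125) − 235·(-75) = 3875.
∂h/∂x = [(-0.4)·(-125) − (-0.9)·(-75)] / 3875 = -0.004516
∂h/∂y = [110·(-0.9) − 235·(-0.4)] / 3875 = -0.001290
Flow direction (−∇h) has components (+0.004516 E, +0.001290 N).
Azimuth = atan2(E, N) = atan2(+0.004516, +0.001290) = 74.1° ≈ 074°.

074°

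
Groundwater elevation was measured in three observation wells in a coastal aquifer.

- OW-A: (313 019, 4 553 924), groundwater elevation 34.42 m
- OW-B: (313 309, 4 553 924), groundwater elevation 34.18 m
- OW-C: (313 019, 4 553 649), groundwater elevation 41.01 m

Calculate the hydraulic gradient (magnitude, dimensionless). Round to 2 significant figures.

∂h/∂x = (34.18 − 34.42) / (313309 − 313019) = -0.0008276
∂h/∂y = (41.01 − 34.42) / (4553649 − 4553924) = -0.02396
|∇h| = √(-0.0008276² + -0.02396²) = 0.02397

0.024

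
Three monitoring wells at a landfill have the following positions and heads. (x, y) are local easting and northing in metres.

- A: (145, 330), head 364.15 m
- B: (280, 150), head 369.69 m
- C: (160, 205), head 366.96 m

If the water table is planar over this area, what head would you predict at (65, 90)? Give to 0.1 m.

Differences from A: to B (Δx, Δy, Δh) = (135, -180, +5.54); to C = (15, -125, +2.81).
Solve a·Δx + b·Δy = Δh: det = 135·(-125) − 15·(-180) = -14175.
∂h/∂x = [(+5.54)·(-125) − (+2.81)·(-180)] / -14175 = +0.01317
∂h/∂y = [135·(+2.81) − 15·(+5.54)] / -14175 = -0.02090
h(65, 90) = 364.15 + (+0.01317)·(-80) + (-0.02090)·(-240) = 364.15 -1.054 +5.016 = 368.112 m.

368.1 m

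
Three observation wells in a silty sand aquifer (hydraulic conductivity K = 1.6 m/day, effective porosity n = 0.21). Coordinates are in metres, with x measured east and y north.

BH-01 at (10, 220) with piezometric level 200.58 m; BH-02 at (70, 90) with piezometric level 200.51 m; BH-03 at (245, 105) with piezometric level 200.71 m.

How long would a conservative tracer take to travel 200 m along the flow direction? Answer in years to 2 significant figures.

Three-point gradient (reference BH-01): Δ to BH-02 = (60, -130, -0.07), Δ to BH-03 = (235, -115, +0.13).
∂h/∂x = +0.001055, ∂h/∂y = +0.001025 (det = 23650).
|∇h| = √(0.001055² + 0.001025²) = 0.001471
Seepage velocity v = K·i/n = 1.6 × 0.001471 / 0.21 = 0.01121 m/day.
t = 200 / 0.01121 = 1.784e+04 days = 48.8 years.

49 years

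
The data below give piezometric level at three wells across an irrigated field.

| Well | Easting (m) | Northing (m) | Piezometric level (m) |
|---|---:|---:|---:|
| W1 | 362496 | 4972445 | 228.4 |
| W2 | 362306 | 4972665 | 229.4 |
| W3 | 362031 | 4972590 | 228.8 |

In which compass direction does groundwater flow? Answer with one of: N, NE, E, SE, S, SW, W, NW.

S

With h = a·x + b·y + c and W1 as origin, the differences give:
  (-190)·a + 220·b = +1.0
  (-465)·a + 145·b = +0.4
Eliminate b (×145 and ×220, subtract): 74750·a = 57.00 → a = ∂h/∂x = +0.0007625
Back-substitute: b = ∂h/∂y = +0.005204.
Flow = −∇h = (-0.0007625 east, -0.005204 north), which points south.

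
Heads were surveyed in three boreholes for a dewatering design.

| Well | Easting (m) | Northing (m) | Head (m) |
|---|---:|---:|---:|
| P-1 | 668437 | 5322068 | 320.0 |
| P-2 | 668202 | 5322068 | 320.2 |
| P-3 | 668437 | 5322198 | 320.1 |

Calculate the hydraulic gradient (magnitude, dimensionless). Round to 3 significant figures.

0.00115

∂h/∂x = (320.2 − 320.0) / (668202 − 668437) = -0.0008511
∂h/∂y = (320.1 − 320.0) / (5322198 − 5322068) = +0.0007692
|∇h| = √(-0.0008511² + 0.0007692²) = 0.001147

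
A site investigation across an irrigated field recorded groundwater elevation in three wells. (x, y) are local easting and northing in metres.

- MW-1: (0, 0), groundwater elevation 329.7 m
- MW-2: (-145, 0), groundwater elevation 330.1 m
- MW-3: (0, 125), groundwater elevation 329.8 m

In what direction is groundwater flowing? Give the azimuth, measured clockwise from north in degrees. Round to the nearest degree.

∂h/∂x = (330.1 − 329.7) / (-145 − 0) = -0.002759
∂h/∂y = (329.8 − 329.7) / (125 − 0) = +0.0008000
Flow direction (−∇h) has components (+0.002759 E, -0.0008000 N).
Azimuth = atan2(E, N) = atan2(+0.002759, -0.0008000) = 106.2° ≈ 106°.

106°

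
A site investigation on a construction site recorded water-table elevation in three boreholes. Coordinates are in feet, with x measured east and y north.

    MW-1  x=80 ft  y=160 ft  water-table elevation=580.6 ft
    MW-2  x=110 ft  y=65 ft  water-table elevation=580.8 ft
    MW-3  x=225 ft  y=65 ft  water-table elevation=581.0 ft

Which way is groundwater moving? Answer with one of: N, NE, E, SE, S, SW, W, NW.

With h = a·x + b·y + c and MW-1 as origin, the differences give:
  30·a + (-95)·b = +0.2
  145·a + (-95)·b = +0.4
Eliminate b (×(-95) and ×(-95), subtract): 10925·a = 19.00 → a = ∂h/∂x = +0.001739
Back-substitute: b = ∂h/∂y = -0.001556.
Flow = −∇h = (-0.001739 east, +0.001556 north), which points northwest.

NW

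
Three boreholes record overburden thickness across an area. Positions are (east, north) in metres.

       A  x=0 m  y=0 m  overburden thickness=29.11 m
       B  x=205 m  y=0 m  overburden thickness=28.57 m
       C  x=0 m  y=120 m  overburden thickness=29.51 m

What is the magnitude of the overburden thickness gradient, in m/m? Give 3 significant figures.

∂d/∂x = (28.57 − 29.11) / (205 − 0) = -0.002634
∂d/∂y = (29.51 − 29.11) / (120 − 0) = +0.003333
|∇f| = √(-0.002634² + 0.003333²) = 0.004248 m/m

0.00425 m/m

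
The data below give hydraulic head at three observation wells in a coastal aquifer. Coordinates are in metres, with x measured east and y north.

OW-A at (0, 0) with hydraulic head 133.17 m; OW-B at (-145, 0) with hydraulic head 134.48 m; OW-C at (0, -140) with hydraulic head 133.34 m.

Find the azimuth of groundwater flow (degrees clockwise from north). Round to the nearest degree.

082°

∂h/∂x = (134.48 − 133.17) / (-145 − 0) = -0.009034
∂h/∂y = (133.34 − 133.17) / (-140 − 0) = -0.001214
Flow direction (−∇h) has components (+0.009034 E, +0.001214 N).
Azimuth = atan2(E, N) = atan2(+0.009034, +0.001214) = 82.3° ≈ 082°.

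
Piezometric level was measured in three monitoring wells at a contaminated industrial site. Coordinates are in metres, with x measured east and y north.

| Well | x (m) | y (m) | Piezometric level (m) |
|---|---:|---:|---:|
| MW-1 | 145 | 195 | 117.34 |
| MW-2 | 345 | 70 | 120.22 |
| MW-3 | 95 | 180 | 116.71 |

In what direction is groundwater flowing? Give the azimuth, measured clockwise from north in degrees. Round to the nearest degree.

278°

Taking MW-1 as reference: MW-2−MW-1 = (200, -125, +2.88); MW-3−MW-1 = (-50, -15, -0.63).
Solve a·Δx + b·Δy = Δh: det = 200·(-15) − (-50)·(-125) = -9250.
∂h/∂x = [(+2.88)·(-15) − (-0.63)·(-125)] / -9250 = +0.01318
∂h/∂y = [200·(-0.63) − (-50)·(+2.88)] / -9250 = -0.001946
Flow direction (−∇h) has components (-0.01318 E, +0.001946 N).
Azimuth = atan2(E, N) = atan2(-0.01318, +0.001946) = 278.4° ≈ 278°.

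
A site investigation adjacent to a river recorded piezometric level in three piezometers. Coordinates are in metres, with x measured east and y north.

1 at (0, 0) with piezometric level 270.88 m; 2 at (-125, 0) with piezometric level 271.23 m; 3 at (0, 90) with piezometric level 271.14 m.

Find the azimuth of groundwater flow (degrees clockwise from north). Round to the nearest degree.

∂h/∂x = (271.23 − 270.88) / (-125 − 0) = -0.002800
∂h/∂y = (271.14 − 270.88) / (90 − 0) = +0.002889
Flow direction (−∇h) has components (+0.002800 E, -0.002889 N).
Azimuth = atan2(E, N) = atan2(+0.002800, -0.002889) = 135.9° ≈ 136°.

136°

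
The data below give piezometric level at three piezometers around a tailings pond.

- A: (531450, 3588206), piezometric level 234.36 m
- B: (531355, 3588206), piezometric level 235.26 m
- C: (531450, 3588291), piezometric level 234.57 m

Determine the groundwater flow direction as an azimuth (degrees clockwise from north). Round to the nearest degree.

∂h/∂x = (235.26 − 234.36) / (531355 − 531450) = -0.009474
∂h/∂y = (234.57 − 234.36) / (3588291 − 3588206) = +0.002471
Flow direction (−∇h) has components (+0.009474 E, -0.002471 N).
Azimuth = atan2(E, N) = atan2(+0.009474, -0.002471) = 104.6° ≈ 105°.

105°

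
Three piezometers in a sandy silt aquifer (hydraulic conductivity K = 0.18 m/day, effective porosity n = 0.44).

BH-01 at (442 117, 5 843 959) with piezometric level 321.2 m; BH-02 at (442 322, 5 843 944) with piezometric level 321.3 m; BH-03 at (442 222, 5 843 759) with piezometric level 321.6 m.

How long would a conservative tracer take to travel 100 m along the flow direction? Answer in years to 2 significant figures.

360 years

Differences from BH-01: to BH-02 (Δx, Δy, Δh) = (205, -15, +0.1); to BH-03 = (105, -200, +0.4).
Determinant of the coordinate differences = 205·(-200) − 105·(-15) = -39425.
∂h/∂x = [(+0.1)·(-200) − (+0.4)·(-15)] / -39425 = +0.0003551
∂h/∂y = [205·(+0.4) − 105·(+0.1)] / -39425 = -0.001814
|∇h| = √(0.0003551² + -0.001814²) = 0.001848
Seepage velocity v = K·i/n = 0.18 × 0.001848 / 0.44 = 0.000756 m/day.
t = 100 / 0.000756 = 1.323e+05 days = 362 years.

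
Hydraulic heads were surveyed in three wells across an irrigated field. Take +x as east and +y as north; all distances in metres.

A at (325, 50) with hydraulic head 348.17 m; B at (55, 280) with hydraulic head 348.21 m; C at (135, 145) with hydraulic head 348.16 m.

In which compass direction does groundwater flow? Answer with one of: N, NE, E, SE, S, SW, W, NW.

Differences from A: to B (Δx, Δy, Δh) = (-270, 230, +0.04); to C = (-190, 95, -0.01).
Solve a·Δx + b·Δy = Δh: det = (-270)·95 − (-190)·230 = 18050.
∂h/∂x = [(+0.04)·95 − (-0.01)·230] / 18050 = +0.0003380
∂h/∂y = [(-270)·(-0.01) − (-190)·(+0.04)] / 18050 = +0.0005706
Flow = −∇h = (-0.0003380 east, -0.0005706 north), which points southwest.

SW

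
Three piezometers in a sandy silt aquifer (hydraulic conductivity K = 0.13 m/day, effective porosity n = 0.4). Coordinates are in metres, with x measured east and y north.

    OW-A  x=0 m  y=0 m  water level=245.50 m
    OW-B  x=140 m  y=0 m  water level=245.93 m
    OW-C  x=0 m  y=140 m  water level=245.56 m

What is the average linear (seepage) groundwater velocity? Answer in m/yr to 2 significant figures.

∂h/∂x = (245.93 − 245.50) / (140 − 0) = +0.003071
∂h/∂y = (245.56 − 245.50) / (140 − 0) = +0.0004286
|∇h| = √(0.003071² + 0.0004286²) = 0.003101
Seepage velocity v = K·i/n = 0.13 × 0.003101 / 0.4 = 0.001008 m/day = 0.3682 m/yr.

0.37 m/yr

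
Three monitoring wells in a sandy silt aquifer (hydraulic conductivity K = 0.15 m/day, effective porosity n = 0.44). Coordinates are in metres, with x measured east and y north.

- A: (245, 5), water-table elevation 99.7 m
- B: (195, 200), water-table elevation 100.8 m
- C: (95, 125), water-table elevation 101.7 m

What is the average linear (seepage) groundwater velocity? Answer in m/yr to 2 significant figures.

1.4 m/yr

Differences from A: to B (Δx, Δy, Δh) = (-50, 195, +1.1); to C = (-150, 120, +2.0).
Determinant of the coordinate differences = (-50)·120 − (-150)·195 = 23250.
∂h/∂x = [(+1.1)·120 − (+2.0)·195] / 23250 = -0.01110
∂h/∂y = [(-50)·(+2.0) − (-150)·(+1.1)] / 23250 = +0.002796
|∇h| = √(-0.01110² + 0.002796²) = 0.01145
Seepage velocity v = K·i/n = 0.15 × 0.01145 / 0.44 = 0.003903 m/day = 1.426 m/yr.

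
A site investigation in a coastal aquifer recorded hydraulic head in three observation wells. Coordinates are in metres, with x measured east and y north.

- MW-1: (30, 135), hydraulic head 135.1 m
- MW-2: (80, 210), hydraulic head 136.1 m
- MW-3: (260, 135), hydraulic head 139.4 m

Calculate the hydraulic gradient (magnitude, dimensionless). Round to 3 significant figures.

Taking MW-1 as reference: MW-2−MW-1 = (50, 75, +1.0); MW-3−MW-1 = (230, 0, +4.3).
Determinant of the coordinate differences = 50·0 − 230·75 = -17250.
∂h/∂x = [(+1.0)·0 − (+4.3)·75] / -17250 = +0.01870
∂h/∂y = [50·(+4.3) − 230·(+1.0)] / -17250 = +0.0008696
|∇h| = √(0.01870² + 0.0008696²) = 0.01872

0.0187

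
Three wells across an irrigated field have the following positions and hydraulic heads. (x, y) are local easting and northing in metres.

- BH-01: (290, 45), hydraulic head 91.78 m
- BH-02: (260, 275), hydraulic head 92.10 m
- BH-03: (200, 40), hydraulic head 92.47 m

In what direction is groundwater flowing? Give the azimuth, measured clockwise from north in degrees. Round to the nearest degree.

093°

Differences from BH-01: to BH-02 (Δx, Δy, Δh) = (-30, 230, +0.32); to BH-03 = (-90, -5, +0.69).
Solve a·Δx + b·Δy = Δh: det = (-30)·(-5) − (-90)·230 = 20850.
∂h/∂x = [(+0.32)·(-5) − (+0.69)·230] / 20850 = -0.007688
∂h/∂y = [(-30)·(+0.69) − (-90)·(+0.32)] / 20850 = +0.0003885
Flow direction (−∇h) has components (+0.007688 E, -0.0003885 N).
Azimuth = atan2(E, N) = atan2(+0.007688, -0.0003885) = 92.9° ≈ 093°.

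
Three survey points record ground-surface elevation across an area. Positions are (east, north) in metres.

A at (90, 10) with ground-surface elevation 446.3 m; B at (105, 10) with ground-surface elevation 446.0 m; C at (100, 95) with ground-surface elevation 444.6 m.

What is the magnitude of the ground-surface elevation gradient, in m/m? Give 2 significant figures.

Differences from A: to B (Δx, Δy, Δh) = (15, 0, -0.3); to C = (10, 85, -1.7).
Determinant of the coordinate differences = 15·85 − 10·0 = 1275.
∂z/∂x = [(-0.3)·85 − (-1.7)·0] / 1275 = -0.02000
∂z/∂y = [15·(-1.7) − 10·(-0.3)] / 1275 = -0.01765
|∇f| = √(-0.02000² + -0.01765²) = 0.02667 m/m

0.027 m/m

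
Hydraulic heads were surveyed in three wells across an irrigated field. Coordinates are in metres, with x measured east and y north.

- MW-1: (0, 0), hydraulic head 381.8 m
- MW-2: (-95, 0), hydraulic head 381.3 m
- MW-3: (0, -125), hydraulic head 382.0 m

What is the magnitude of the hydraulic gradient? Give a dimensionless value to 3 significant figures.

0.00550

∂h/∂x = (381.3 − 381.8) / (-95 − 0) = +0.005263
∂h/∂y = (382.0 − 381.8) / (-125 − 0) = -0.001600
|∇h| = √(0.005263² + -0.001600²) = 0.005501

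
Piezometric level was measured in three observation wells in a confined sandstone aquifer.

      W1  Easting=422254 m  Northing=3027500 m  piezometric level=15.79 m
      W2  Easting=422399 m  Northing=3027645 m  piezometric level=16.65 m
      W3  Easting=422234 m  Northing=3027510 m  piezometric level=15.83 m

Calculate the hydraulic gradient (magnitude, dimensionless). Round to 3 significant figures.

0.00533

With h = a·x + b·y + c and W1 as origin, the differences give:
  145·a + 145·b = +0.86
  (-20)·a + 10·b = +0.04
Eliminate b (×10 and ×145, subtract): 4350·a = 2.800 → a = ∂h/∂x = +0.0006437
Back-substitute: b = ∂h/∂y = +0.005287.
|∇h| = √(0.0006437² + 0.005287²) = 0.005326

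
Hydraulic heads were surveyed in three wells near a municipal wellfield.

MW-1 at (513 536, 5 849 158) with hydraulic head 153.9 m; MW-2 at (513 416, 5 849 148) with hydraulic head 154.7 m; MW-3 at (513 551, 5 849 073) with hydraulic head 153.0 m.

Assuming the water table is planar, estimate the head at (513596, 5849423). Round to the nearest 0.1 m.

155.9 m

Three-point gradient (reference MW-1): Δ to MW-2 = (-120, -10, +0.8), Δ to MW-3 = (15, -85, -0.9).
∂h/∂x = -0.007440, ∂h/∂y = +0.009275 (det = 10350).
h(513596, 5849423) = 153.9 + (-0.007440)·(60) + (+0.009275)·(265) = 153.9 -0.446 +2.458 = 155.912 m.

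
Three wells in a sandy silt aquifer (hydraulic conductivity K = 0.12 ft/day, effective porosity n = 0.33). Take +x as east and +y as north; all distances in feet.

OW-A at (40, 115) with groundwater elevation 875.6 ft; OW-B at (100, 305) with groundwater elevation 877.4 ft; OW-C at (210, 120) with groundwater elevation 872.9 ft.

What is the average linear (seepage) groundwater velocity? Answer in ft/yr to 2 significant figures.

2.9 ft/yr

Taking OW-A as reference: OW-B−OW-A = (60, 190, +1.8); OW-C−OW-A = (170, 5, -2.7).
Determinant of the coordinate differences = 60·5 − 170·190 = -32000.
∂h/∂x = [(+1.8)·5 − (-2.7)·190] / -32000 = -0.01631
∂h/∂y = [60·(-2.7) − 170·(+1.8)] / -32000 = +0.01462
|∇h| = √(-0.01631² + 0.01462²) = 0.0219
Seepage velocity v = K·i/n = 0.12 × 0.0219 / 0.33 = 0.007964 ft/day = 2.909 ft/yr.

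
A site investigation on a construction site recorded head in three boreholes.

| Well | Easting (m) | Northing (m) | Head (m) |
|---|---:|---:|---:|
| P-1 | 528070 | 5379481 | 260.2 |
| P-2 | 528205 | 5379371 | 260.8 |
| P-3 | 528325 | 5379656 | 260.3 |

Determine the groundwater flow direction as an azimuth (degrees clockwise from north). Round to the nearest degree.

320°

Three-point gradient (reference P-1): Δ to P-2 = (135, -110, +0.6), Δ to P-3 = (255, 175, +0.1).
∂h/∂x = +0.002245, ∂h/∂y = -0.002700 (det = 51675).
Flow direction (−∇h) has components (-0.002245 E, +0.002700 N).
Azimuth = atan2(E, N) = atan2(-0.002245, +0.002700) = 320.3° ≈ 320°.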